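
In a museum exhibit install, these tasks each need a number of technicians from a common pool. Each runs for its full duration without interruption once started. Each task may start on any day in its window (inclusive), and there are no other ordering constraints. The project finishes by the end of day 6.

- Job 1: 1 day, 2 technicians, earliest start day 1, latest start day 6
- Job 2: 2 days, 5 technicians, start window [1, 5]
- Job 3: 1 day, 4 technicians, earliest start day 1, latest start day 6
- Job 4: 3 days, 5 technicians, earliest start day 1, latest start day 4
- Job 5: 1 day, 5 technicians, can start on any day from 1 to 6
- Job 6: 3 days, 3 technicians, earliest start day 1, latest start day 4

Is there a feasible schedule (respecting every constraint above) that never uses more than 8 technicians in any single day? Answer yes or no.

The minimum achievable peak is 9; 8 < 9, so no feasible schedule stays within the cap.

no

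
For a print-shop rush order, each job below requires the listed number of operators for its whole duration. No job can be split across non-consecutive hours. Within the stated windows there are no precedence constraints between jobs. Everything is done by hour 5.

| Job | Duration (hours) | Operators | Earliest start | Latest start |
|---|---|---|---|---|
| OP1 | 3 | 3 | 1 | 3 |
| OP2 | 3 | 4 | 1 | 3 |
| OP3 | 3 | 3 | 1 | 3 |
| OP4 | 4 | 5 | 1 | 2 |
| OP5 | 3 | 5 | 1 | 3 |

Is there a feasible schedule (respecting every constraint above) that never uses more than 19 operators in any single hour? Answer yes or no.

The minimum achievable peak is 20; 19 < 20, so no feasible schedule stays within the cap.

no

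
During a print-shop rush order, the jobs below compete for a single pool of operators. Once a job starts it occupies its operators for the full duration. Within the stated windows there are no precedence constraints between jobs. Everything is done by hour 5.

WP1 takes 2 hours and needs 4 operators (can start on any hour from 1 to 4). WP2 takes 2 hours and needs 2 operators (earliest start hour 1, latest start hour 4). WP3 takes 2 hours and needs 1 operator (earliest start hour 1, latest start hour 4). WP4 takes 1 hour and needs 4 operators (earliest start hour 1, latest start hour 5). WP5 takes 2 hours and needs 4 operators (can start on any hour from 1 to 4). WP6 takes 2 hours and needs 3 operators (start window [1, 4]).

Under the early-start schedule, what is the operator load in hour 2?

At early start, hour 2 has: WP1, WP2, WP3, WP5, WP6.
Demand: 4 + 2 + 1 + 4 + 3 = 14.

14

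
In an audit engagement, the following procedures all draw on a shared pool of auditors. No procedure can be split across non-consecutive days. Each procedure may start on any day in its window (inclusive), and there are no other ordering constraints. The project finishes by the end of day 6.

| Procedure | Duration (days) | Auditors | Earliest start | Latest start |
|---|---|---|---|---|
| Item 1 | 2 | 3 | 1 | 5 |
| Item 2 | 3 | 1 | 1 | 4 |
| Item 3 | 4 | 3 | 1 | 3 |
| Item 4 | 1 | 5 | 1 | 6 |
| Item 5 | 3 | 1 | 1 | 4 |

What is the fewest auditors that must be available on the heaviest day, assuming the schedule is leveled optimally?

6

Early-start (Item 1@1, Item 2@1, Item 3@1, Item 4@1, Item 5@1) gives peak 13: d1:13  d2:8  d3:5  d4:3  d5:0  d6:0.
Shift Item 2→3, Item 4→6, Item 5→3.
Schedule Item 1@1, Item 2@3, Item 3@1, Item 4@6, Item 5@3: d1:6  d2:6  d3:5  d4:5  d5:2  d6:5 — peak 6.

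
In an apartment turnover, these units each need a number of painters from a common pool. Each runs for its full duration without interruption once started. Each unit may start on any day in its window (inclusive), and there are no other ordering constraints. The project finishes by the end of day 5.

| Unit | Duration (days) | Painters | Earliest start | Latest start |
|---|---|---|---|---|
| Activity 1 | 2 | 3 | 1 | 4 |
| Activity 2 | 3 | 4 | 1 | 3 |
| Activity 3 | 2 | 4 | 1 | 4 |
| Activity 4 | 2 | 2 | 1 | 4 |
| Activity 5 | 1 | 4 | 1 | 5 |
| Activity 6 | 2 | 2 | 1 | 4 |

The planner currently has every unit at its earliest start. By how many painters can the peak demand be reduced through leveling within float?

Early-start peak: d1:19  d2:15  d3:4  d4:0  d5:0 ⇒ 19.
Leveled (Activity 1@1, Activity 2@1, Activity 3@3, Activity 4@4, Activity 5@5, Activity 6@4): d1:7  d2:7  d3:8  d4:8  d5:8 ⇒ 8.
Reduction 19 − 8 = 11.

11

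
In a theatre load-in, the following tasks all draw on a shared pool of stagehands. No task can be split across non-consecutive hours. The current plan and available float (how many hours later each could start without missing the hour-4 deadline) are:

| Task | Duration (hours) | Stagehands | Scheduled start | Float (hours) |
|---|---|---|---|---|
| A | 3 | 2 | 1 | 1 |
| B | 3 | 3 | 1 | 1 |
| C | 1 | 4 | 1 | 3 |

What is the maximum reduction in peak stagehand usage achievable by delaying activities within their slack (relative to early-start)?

4

Early-start peak: h1:9  h2:5  h3:5  h4:0 ⇒ 9.
Leveled (A@1, B@1, C@4): h1:5  h2:5  h3:5  h4:4 ⇒ 5.
Reduction 9 − 5 = 4.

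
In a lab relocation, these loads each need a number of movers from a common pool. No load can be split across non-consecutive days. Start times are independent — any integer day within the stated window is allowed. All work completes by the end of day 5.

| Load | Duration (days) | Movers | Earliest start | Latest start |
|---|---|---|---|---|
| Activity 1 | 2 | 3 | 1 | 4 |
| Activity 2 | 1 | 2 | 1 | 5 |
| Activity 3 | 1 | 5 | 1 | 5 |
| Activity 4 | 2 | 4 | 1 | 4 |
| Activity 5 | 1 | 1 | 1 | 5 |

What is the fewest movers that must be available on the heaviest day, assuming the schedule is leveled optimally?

5

Early-start (Activity 1@1, Activity 2@1, Activity 3@1, Activity 4@1, Activity 5@1) gives peak 15: d1:15  d2:7  d3:0  d4:0  d5:0.
Shift Activity 3→3, Activity 4→4, Activity 5→2.
Schedule Activity 1@1, Activity 2@1, Activity 3@3, Activity 4@4, Activity 5@2: d1:5  d2:4  d3:5  d4:4  d5:4 — peak 5.
Total mover-days = 22 over 5 days ⇒ peak ≥ ⌈22/5⌉ = 5, so 5 is optimal.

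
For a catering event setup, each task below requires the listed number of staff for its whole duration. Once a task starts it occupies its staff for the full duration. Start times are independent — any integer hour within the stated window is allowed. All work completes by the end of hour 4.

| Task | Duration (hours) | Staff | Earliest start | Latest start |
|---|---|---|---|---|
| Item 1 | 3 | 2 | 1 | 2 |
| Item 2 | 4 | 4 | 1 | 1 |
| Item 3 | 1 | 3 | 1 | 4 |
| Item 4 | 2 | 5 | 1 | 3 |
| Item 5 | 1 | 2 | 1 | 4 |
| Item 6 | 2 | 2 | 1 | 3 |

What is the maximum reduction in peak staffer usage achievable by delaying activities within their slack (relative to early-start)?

Early-start peak: h1:18  h2:13  h3:6  h4:4 ⇒ 18.
Leveled (Item 1@1, Item 2@1, Item 3@1, Item 4@3, Item 5@2, Item 6@1): h1:11  h2:10  h3:11  h4:9 ⇒ 11.
Reduction 18 − 11 = 7.

7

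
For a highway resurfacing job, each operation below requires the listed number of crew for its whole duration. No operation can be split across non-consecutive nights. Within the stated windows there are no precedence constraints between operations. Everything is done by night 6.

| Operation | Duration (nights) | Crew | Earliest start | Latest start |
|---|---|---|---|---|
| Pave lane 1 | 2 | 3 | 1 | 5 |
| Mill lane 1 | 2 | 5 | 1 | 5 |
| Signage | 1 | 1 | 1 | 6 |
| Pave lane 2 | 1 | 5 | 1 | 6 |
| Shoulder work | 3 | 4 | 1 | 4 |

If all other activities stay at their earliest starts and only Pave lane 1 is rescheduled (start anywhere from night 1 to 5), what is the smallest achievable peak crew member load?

Pave lane 1@1: n1:18  n2:12  n3:4  n4:0  n5:0  n6:0 → peak 18
Pave lane 1@2: n1:15  n2:12  n3:7  n4:0  n5:0  n6:0 → peak 15
Pave lane 1@3: n1:15  n2:9  n3:7  n4:3  n5:0  n6:0 → peak 15
Pave lane 1@4: n1:15  n2:9  n3:4  n4:3  n5:3  n6:0 → peak 15
Pave lane 1@5: n1:15  n2:9  n3:4  n4:0  n5:3  n6:3 → peak 15
Best is Pave lane 1@2, peak 15.

15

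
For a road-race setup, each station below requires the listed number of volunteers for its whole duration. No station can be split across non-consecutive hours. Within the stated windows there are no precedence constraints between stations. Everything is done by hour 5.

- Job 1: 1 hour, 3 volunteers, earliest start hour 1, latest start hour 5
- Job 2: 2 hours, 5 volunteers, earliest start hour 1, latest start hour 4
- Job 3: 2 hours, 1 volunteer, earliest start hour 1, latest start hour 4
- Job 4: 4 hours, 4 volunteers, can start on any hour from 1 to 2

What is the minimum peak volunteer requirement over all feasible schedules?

Early-start (Job 1@1, Job 2@1, Job 3@1, Job 4@1) gives peak 13: h1:13  h2:10  h3:4  h4:4  h5:0.
Shift Job 3→3, Job 4→2.
Schedule Job 1@1, Job 2@1, Job 3@3, Job 4@2: h1:8  h2:9  h3:5  h4:5  h5:4 — peak 9.

9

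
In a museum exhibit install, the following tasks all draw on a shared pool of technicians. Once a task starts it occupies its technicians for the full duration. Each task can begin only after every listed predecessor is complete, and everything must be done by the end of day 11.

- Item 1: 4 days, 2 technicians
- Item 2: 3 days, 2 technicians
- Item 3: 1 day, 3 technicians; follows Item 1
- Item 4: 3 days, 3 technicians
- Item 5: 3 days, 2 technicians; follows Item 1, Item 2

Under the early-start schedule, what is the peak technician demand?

7

Early-start schedule: Item 1@1, Item 2@1, Item 3@5, Item 4@1, Item 5@5.
Load per day: day 1: 7, day 2: 7, day 3: 7, day 4: 2, day 5: 5, day 6: 2, day 7: 2, day 8: 0, day 9: 0, day 10: 0, day 11: 0.
Peak is 7.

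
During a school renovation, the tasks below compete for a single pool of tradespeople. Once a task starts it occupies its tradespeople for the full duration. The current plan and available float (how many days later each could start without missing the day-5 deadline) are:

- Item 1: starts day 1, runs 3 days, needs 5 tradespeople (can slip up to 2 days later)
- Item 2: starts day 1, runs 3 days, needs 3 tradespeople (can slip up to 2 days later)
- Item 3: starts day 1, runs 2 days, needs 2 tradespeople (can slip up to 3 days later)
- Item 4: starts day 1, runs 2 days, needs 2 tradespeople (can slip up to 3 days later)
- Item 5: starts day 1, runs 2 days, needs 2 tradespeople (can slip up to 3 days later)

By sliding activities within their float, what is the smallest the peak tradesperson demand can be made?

8

Early-start (Item 1@1, Item 2@1, Item 3@1, Item 4@1, Item 5@1) gives peak 14: d1:14  d2:14  d3:8  d4:0  d5:0.
Shift Item 3→4, Item 4→4, Item 5→4.
Schedule Item 1@1, Item 2@1, Item 3@4, Item 4@4, Item 5@4: d1:8  d2:8  d3:8  d4:6  d5:6 — peak 8.
Total tradesperson-days = 36 over 5 days ⇒ peak ≥ ⌈36/5⌉ = 8, so 8 is optimal.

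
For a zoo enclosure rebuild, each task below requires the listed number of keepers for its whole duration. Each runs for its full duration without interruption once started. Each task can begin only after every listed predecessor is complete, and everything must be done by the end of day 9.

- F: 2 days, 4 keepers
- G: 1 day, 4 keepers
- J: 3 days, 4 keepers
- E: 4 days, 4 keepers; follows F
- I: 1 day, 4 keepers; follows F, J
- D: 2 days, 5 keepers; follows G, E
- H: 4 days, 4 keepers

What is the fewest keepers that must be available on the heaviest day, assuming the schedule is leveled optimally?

Early-start (F@1, G@1, J@1, E@3, I@4, D@7, H@1) gives peak 16: d1:16  d2:12  d3:12  d4:12  d5:4  d6:4  d7:5  d8:5  d9:0.
Shift J→2, I→5, H→6.
Schedule F@1, G@1, J@2, E@3, I@5, D@7, H@6: d1:8  d2:8  d3:8  d4:8  d5:8  d6:8  d7:9  d8:9  d9:4 — peak 9.

9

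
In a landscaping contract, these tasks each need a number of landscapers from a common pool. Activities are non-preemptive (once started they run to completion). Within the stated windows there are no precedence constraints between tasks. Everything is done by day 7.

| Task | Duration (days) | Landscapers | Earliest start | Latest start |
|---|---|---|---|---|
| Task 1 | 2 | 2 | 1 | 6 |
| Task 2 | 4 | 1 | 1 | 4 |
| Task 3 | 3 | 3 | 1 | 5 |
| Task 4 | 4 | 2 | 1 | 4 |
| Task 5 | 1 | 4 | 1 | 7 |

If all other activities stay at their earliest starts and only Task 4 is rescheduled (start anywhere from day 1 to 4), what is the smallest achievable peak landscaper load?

10

Task 4@1: d1:12  d2:8  d3:6  d4:3  d5:0  d6:0  d7:0 → peak 12
Task 4@2: d1:10  d2:8  d3:6  d4:3  d5:2  d6:0  d7:0 → peak 10
Task 4@3: d1:10  d2:6  d3:6  d4:3  d5:2  d6:2  d7:0 → peak 10
Task 4@4: d1:10  d2:6  d3:4  d4:3  d5:2  d6:2  d7:2 → peak 10
Best is Task 4@2, peak 10.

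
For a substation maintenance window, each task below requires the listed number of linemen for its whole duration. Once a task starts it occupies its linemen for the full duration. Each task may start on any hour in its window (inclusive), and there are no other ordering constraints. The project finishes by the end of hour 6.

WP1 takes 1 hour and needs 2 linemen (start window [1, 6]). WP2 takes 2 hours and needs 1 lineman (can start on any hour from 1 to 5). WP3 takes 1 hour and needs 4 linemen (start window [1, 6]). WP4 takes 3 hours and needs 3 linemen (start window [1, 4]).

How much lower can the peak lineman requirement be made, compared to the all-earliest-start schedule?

Early-start peak: h1:10  h2:4  h3:3  h4:0  h5:0  h6:0 ⇒ 10.
Leveled (WP1@1, WP2@1, WP3@3, WP4@4): h1:3  h2:1  h3:4  h4:3  h5:3  h6:3 ⇒ 4.
Reduction 10 − 4 = 6.

6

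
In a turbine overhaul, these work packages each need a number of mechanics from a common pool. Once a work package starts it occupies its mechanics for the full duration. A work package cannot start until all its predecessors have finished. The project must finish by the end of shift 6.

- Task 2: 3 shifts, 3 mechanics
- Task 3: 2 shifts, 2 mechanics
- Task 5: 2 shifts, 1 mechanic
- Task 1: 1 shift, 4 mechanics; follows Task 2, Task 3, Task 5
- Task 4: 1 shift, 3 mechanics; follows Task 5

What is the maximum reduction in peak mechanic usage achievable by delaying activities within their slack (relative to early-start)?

Early-start peak: s1:6  s2:6  s3:6  s4:4  s5:0  s6:0 ⇒ 6.
Leveled (Task 2@1, Task 3@1, Task 5@3, Task 1@5, Task 4@6): s1:5  s2:5  s3:4  s4:1  s5:4  s6:3 ⇒ 5.
Reduction 6 − 5 = 1.

1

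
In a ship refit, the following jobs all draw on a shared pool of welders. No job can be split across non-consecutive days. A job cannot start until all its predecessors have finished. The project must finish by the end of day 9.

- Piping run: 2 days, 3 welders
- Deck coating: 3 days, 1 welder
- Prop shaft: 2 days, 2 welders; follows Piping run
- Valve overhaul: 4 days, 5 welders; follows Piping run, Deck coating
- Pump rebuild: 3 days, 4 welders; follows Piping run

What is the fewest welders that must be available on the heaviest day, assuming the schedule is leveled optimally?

Early-start (Piping run@1, Deck coating@1, Prop shaft@3, Valve overhaul@4, Pump rebuild@3) gives peak 11: d1:4  d2:4  d3:7  d4:11  d5:9  d6:5  d7:5  d8:0  d9:0.
Shift Prop shaft→4, Valve overhaul→6.
Schedule Piping run@1, Deck coating@1, Prop shaft@4, Valve overhaul@6, Pump rebuild@3: d1:4  d2:4  d3:5  d4:6  d5:6  d6:5  d7:5  d8:5  d9:5 — peak 6.

6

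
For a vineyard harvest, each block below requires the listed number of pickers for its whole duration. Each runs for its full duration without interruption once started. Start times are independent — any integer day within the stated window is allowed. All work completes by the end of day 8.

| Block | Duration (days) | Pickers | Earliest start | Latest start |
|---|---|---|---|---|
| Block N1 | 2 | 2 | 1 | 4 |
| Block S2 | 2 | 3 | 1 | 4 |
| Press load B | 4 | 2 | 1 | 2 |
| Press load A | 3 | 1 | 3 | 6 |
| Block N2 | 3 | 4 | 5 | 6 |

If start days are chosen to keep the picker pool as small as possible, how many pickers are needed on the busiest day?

5

Early-start (Block N1@1, Block S2@1, Press load B@1, Press load A@3, Block N2@5) gives peak 7: d1:7  d2:7  d3:3  d4:3  d5:5  d6:4  d7:4  d8:0.
Shift Block S2→3, Press load A→5.
Schedule Block N1@1, Block S2@3, Press load B@1, Press load A@5, Block N2@5: d1:4  d2:4  d3:5  d4:5  d5:5  d6:5  d7:5  d8:0 — peak 5.
Total picker-days = 33 over 8 days ⇒ peak ≥ ⌈33/8⌉ = 5, so 5 is optimal.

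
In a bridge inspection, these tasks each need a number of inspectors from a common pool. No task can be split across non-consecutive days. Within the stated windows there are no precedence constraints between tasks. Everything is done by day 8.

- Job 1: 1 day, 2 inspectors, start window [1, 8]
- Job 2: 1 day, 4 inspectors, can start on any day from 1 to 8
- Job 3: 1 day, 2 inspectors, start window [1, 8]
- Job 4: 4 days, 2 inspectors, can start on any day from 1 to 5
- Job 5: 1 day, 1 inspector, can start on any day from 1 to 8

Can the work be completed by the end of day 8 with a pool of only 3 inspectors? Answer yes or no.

The minimum achievable peak is 4; 3 < 4, so no feasible schedule stays within the cap.

no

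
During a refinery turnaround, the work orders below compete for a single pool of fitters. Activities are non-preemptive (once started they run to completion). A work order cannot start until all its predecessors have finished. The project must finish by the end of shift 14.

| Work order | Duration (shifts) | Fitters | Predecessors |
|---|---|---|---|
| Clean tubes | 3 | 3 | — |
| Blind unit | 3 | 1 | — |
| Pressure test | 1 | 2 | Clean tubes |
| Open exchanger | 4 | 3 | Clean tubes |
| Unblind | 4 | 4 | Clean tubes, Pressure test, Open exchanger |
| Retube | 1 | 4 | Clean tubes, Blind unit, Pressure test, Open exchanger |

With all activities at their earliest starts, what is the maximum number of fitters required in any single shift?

8

Early-start schedule: Clean tubes@1, Blind unit@1, Pressure test@4, Open exchanger@4, Unblind@8, Retube@8.
Load per shift: shift 1: 4, shift 2: 4, shift 3: 4, shift 4: 5, shift 5: 3, shift 6: 3, shift 7: 3, shift 8: 8, shift 9: 4, shift 10: 4, shift 11: 4, shift 12: 0, shift 13: 0, shift 14: 0.
Peak is 8.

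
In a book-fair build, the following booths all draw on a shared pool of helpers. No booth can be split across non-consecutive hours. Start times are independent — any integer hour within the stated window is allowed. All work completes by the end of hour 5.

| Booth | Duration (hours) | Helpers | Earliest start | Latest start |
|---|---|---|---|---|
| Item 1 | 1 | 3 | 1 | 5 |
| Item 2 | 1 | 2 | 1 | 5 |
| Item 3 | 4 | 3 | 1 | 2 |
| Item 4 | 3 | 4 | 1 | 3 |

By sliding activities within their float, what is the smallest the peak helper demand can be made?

7

Early-start (Item 1@1, Item 2@1, Item 3@1, Item 4@1) gives peak 12: h1:12  h2:7  h3:7  h4:3  h5:0.
Shift Item 3→2, Item 4→2.
Schedule Item 1@1, Item 2@1, Item 3@2, Item 4@2: h1:5  h2:7  h3:7  h4:7  h5:3 — peak 7.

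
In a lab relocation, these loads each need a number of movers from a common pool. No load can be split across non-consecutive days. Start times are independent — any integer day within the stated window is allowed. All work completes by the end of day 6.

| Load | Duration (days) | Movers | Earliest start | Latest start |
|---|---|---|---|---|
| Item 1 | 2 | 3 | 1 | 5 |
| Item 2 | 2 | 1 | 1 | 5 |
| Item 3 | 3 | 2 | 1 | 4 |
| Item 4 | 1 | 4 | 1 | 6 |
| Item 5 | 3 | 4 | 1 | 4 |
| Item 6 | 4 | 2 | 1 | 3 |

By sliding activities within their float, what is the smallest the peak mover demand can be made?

Early-start (Item 1@1, Item 2@1, Item 3@1, Item 4@1, Item 5@1, Item 6@1) gives peak 16: d1:16  d2:12  d3:8  d4:2  d5:0  d6:0.
Shift Item 1→2, Item 5→4, Item 6→3.
Schedule Item 1@2, Item 2@1, Item 3@1, Item 4@1, Item 5@4, Item 6@3: d1:7  d2:6  d3:7  d4:6  d5:6  d6:6 — peak 7.
Total mover-days = 38 over 6 days ⇒ peak ≥ ⌈38/6⌉ = 7, so 7 is optimal.

7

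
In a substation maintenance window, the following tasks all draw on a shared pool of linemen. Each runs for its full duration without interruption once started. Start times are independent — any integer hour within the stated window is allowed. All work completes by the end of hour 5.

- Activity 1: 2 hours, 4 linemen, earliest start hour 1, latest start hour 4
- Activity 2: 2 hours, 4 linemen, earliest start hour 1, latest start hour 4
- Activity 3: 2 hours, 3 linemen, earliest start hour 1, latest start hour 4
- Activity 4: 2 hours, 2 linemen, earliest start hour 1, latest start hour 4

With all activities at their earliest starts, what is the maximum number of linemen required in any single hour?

13

Early-start schedule: Activity 1@1, Activity 2@1, Activity 3@1, Activity 4@1.
Load per hour: hour 1: 13, hour 2: 13, hour 3: 0, hour 4: 0, hour 5: 0.
Peak is 13.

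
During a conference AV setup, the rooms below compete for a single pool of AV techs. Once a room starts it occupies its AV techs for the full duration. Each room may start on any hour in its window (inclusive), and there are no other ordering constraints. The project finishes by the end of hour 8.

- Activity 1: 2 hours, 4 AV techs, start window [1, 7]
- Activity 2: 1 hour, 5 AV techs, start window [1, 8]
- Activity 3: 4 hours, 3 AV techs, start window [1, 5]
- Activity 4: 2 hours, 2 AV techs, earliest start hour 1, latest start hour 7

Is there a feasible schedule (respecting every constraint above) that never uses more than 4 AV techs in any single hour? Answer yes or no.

no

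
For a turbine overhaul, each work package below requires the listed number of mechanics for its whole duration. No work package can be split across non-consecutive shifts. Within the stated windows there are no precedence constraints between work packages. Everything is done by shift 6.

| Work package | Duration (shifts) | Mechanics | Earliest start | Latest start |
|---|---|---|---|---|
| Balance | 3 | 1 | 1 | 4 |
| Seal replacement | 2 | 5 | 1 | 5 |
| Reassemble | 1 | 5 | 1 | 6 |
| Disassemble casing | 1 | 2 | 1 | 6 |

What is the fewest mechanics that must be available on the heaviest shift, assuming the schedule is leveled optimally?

5

Early-start (Balance@1, Seal replacement@1, Reassemble@1, Disassemble casing@1) gives peak 13: s1:13  s2:6  s3:1  s4:0  s5:0  s6:0.
Shift Seal replacement→4, Reassemble→6.
Schedule Balance@1, Seal replacement@4, Reassemble@6, Disassemble casing@1: s1:3  s2:1  s3:1  s4:5  s5:5  s6:5 — peak 5.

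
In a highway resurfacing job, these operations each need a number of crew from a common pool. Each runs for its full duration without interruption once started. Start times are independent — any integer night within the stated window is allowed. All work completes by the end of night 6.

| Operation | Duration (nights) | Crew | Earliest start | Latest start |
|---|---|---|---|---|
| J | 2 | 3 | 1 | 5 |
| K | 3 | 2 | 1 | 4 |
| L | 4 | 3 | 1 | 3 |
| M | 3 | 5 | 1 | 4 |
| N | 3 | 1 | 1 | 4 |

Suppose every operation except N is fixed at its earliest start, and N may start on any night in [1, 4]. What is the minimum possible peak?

13

N@1: n1:14  n2:14  n3:11  n4:3  n5:0  n6:0 → peak 14
N@2: n1:13  n2:14  n3:11  n4:4  n5:0  n6:0 → peak 14
N@3: n1:13  n2:13  n3:11  n4:4  n5:1  n6:0 → peak 13
N@4: n1:13  n2:13  n3:10  n4:4  n5:1  n6:1 → peak 13
Best is N@3, peak 13.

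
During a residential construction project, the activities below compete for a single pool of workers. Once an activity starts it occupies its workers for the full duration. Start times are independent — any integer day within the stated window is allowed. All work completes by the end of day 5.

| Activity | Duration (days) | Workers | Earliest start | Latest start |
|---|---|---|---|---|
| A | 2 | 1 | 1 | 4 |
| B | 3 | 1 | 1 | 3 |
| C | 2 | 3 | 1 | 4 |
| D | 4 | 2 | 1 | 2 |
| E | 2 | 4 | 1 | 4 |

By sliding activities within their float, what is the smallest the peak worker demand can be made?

Early-start (A@1, B@1, C@1, D@1, E@1) gives peak 11: d1:11  d2:11  d3:3  d4:2  d5:0.
Shift E→3.
Schedule A@1, B@1, C@1, D@1, E@3: d1:7  d2:7  d3:7  d4:6  d5:0 — peak 7.

7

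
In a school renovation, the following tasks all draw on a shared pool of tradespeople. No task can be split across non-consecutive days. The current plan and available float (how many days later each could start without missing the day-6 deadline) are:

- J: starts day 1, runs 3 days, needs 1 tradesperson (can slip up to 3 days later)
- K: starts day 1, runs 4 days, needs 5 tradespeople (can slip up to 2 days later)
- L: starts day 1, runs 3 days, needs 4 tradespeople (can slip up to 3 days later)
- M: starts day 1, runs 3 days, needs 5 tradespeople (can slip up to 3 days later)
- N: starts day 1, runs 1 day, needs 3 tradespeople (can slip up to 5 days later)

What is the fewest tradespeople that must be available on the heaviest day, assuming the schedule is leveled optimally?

Early-start (J@1, K@1, L@1, M@1, N@1) gives peak 18: d1:18  d2:15  d3:15  d4:5  d5:0  d6:0.
Shift M→4, N→5.
Schedule J@1, K@1, L@1, M@4, N@5: d1:10  d2:10  d3:10  d4:10  d5:8  d6:5 — peak 10.

10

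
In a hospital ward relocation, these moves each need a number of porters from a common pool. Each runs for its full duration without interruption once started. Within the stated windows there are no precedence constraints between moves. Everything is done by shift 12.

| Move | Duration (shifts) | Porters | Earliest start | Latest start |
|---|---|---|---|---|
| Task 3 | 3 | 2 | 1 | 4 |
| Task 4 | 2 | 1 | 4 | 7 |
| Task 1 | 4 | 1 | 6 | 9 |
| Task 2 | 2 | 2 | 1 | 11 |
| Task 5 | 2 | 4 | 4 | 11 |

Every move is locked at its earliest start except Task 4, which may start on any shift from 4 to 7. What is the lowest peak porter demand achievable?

4

Task 4@4: s1:4  s2:4  s3:2  s4:5  s5:5  s6:1  s7:1  s8:1  s9:1  s10:0  s11:0  s12:0 → peak 5
Task 4@5: s1:4  s2:4  s3:2  s4:4  s5:5  s6:2  s7:1  s8:1  s9:1  s10:0  s11:0  s12:0 → peak 5
Task 4@6: s1:4  s2:4  s3:2  s4:4  s5:4  s6:2  s7:2  s8:1  s9:1  s10:0  s11:0  s12:0 → peak 4
Task 4@7: s1:4  s2:4  s3:2  s4:4  s5:4  s6:1  s7:2  s8:2  s9:1  s10:0  s11:0  s12:0 → peak 4
Best is Task 4@6, peak 4.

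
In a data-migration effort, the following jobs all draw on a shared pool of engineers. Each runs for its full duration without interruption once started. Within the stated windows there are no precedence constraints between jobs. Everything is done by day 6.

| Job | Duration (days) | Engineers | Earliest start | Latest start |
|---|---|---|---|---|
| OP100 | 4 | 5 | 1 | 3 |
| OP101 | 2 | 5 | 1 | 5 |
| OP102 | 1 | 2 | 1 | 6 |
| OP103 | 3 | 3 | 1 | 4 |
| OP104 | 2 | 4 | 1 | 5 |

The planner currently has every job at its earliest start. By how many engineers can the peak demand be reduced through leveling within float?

Early-start peak: d1:19  d2:17  d3:8  d4:5  d5:0  d6:0 ⇒ 19.
Leveled (OP100@1, OP101@5, OP102@1, OP103@2, OP104@5): d1:7  d2:8  d3:8  d4:8  d5:9  d6:9 ⇒ 9.
Reduction 19 − 9 = 10.

10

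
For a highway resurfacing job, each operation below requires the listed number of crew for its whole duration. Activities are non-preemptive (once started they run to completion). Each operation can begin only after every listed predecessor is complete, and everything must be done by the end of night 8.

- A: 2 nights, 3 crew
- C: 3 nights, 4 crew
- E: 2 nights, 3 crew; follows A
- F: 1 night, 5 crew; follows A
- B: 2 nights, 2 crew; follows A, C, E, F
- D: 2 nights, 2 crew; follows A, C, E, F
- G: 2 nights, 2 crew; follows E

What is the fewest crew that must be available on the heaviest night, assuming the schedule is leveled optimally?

7

Early-start (A@1, C@1, E@3, F@3, B@5, D@5, G@5) gives peak 12: n1:7  n2:7  n3:12  n4:3  n5:6  n6:6  n7:0  n8:0.
Shift F→5, B→6, D→6.
Schedule A@1, C@1, E@3, F@5, B@6, D@6, G@5: n1:7  n2:7  n3:7  n4:3  n5:7  n6:6  n7:4  n8:0 — peak 7.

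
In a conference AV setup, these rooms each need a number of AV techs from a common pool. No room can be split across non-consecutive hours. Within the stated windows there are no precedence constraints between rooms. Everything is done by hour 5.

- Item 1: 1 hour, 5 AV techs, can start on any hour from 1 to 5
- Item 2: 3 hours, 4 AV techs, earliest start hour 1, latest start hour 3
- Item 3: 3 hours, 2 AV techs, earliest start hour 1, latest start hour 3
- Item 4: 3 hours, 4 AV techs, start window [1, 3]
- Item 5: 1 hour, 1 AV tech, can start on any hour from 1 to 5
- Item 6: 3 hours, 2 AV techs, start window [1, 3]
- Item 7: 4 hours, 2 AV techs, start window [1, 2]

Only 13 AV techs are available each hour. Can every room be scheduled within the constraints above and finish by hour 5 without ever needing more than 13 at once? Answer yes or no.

The minimum achievable peak is 14; 13 < 14, so no feasible schedule stays within the cap.

no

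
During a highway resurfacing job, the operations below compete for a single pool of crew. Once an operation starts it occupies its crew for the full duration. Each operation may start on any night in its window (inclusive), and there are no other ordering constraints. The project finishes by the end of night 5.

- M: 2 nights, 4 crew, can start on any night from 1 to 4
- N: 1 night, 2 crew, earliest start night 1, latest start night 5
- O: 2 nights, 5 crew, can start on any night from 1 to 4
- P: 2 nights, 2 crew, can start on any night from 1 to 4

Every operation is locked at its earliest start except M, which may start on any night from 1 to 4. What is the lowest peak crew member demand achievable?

M@1: n1:13  n2:11  n3:0  n4:0  n5:0 → peak 13
M@2: n1:9  n2:11  n3:4  n4:0  n5:0 → peak 11
M@3: n1:9  n2:7  n3:4  n4:4  n5:0 → peak 9
M@4: n1:9  n2:7  n3:0  n4:4  n5:4 → peak 9
Best is M@3, peak 9.

9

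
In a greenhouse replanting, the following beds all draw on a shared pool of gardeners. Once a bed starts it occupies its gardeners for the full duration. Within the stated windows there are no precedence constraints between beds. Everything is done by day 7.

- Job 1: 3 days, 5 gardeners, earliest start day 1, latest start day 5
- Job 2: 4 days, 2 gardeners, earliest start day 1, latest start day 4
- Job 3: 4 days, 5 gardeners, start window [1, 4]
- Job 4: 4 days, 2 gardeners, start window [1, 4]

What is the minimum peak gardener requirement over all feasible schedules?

9

Early-start (Job 1@1, Job 2@1, Job 3@1, Job 4@1) gives peak 14: d1:14  d2:14  d3:14  d4:9  d5:0  d6:0  d7:0.
Shift Job 3→4.
Schedule Job 1@1, Job 2@1, Job 3@4, Job 4@1: d1:9  d2:9  d3:9  d4:9  d5:5  d6:5  d7:5 — peak 9.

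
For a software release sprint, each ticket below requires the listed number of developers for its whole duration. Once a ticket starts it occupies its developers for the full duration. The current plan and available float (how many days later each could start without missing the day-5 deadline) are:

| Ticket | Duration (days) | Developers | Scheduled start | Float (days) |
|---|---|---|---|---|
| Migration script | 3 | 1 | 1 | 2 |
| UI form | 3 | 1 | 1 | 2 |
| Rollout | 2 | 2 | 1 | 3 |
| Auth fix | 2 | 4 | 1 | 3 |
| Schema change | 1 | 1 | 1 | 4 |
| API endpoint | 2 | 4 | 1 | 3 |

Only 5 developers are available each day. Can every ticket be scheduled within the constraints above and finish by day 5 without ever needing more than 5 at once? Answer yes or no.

Total developer-days = 27; over 5 days the average is 27/5 > 5, so some day must exceed 5.

no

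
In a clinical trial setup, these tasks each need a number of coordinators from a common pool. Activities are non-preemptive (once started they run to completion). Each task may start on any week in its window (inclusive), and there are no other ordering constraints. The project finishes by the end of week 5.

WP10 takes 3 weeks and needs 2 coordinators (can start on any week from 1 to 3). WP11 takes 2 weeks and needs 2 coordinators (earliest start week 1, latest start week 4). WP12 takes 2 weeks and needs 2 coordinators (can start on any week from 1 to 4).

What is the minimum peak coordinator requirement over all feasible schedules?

4

Early-start (WP10@1, WP11@1, WP12@1) gives peak 6: w1:6  w2:6  w3:2  w4:0  w5:0.
Shift WP12→3.
Schedule WP10@1, WP11@1, WP12@3: w1:4  w2:4  w3:4  w4:2  w5:0 — peak 4.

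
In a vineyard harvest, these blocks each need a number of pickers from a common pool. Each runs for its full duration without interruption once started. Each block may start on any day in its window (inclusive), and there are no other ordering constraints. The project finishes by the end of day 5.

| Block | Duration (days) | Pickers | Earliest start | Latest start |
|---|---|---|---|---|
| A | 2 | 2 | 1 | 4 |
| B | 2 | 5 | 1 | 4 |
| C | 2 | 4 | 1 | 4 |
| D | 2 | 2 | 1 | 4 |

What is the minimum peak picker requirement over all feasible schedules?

Early-start (A@1, B@1, C@1, D@1) gives peak 13: d1:13  d2:13  d3:0  d4:0  d5:0.
Shift C→3, D→3.
Schedule A@1, B@1, C@3, D@3: d1:7  d2:7  d3:6  d4:6  d5:0 — peak 7.

7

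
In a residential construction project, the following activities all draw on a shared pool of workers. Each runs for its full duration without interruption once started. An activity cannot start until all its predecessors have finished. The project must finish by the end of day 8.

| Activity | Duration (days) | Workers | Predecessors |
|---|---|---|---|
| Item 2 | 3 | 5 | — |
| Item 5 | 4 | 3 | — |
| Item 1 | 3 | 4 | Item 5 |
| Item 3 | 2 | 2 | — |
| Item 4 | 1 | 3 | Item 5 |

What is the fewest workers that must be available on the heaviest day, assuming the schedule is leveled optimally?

8

Early-start (Item 2@1, Item 5@1, Item 1@5, Item 3@1, Item 4@5) gives peak 10: d1:10  d2:10  d3:8  d4:3  d5:7  d6:4  d7:4  d8:0.
Shift Item 3→4, Item 4→6.
Schedule Item 2@1, Item 5@1, Item 1@5, Item 3@4, Item 4@6: d1:8  d2:8  d3:8  d4:5  d5:6  d6:7  d7:4  d8:0 — peak 8.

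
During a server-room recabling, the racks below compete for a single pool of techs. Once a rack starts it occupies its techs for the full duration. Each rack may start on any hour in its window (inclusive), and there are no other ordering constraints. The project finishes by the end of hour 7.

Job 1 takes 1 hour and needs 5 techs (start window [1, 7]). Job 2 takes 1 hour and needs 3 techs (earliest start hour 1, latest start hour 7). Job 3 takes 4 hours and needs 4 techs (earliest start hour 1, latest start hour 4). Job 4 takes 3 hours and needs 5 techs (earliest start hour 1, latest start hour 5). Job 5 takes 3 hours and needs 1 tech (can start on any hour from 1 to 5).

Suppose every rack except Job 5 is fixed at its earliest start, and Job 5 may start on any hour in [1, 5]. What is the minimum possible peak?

17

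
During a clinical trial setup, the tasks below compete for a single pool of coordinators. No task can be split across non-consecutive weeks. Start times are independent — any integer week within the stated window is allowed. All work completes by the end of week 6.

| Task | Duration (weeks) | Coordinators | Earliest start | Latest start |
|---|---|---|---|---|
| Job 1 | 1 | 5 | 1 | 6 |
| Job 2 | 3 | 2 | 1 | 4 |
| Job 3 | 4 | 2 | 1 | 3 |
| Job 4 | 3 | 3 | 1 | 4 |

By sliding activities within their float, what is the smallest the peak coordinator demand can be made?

7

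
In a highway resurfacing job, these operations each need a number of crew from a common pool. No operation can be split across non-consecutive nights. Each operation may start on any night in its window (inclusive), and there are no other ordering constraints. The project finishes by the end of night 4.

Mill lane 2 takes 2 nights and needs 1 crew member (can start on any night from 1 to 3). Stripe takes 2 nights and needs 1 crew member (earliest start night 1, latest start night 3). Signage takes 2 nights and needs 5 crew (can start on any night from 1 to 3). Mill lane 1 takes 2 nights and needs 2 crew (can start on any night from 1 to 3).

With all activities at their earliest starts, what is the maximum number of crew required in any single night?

Early-start schedule: Mill lane 2@1, Stripe@1, Signage@1, Mill lane 1@1.
Load per night: night 1: 9, night 2: 9, night 3: 0, night 4: 0.
Peak is 9.

9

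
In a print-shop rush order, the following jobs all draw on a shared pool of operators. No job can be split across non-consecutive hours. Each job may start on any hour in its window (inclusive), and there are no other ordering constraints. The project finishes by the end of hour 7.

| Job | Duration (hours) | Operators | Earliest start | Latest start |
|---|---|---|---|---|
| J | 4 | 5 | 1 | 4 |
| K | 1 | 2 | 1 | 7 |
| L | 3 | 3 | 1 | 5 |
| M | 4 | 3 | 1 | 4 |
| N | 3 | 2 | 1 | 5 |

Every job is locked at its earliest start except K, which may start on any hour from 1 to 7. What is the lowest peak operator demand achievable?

K@1: h1:15  h2:13  h3:13  h4:8  h5:0  h6:0  h7:0 → peak 15
K@2: h1:13  h2:15  h3:13  h4:8  h5:0  h6:0  h7:0 → peak 15
K@3: h1:13  h2:13  h3:15  h4:8  h5:0  h6:0  h7:0 → peak 15
K@4: h1:13  h2:13  h3:13  h4:10  h5:0  h6:0  h7:0 → peak 13
K@5: h1:13  h2:13  h3:13  h4:8  h5:2  h6:0  h7:0 → peak 13
K@6: h1:13  h2:13  h3:13  h4:8  h5:0  h6:2  h7:0 → peak 13
K@7: h1:13  h2:13  h3:13  h4:8  h5:0  h6:0  h7:2 → peak 13
Best is K@4, peak 13.

13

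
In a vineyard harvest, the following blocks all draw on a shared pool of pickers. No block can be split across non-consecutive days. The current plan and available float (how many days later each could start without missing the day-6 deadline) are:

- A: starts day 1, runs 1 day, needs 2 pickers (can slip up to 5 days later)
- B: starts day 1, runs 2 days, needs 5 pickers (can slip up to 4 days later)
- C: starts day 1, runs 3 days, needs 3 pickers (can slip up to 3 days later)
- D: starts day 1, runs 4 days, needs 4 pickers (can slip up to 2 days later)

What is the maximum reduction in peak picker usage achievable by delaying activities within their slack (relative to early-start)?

Early-start peak: d1:14  d2:12  d3:7  d4:4  d5:0  d6:0 ⇒ 14.
Leveled (A@1, B@1, C@3, D@3): d1:7  d2:5  d3:7  d4:7  d5:7  d6:4 ⇒ 7.
Reduction 14 − 7 = 7.

7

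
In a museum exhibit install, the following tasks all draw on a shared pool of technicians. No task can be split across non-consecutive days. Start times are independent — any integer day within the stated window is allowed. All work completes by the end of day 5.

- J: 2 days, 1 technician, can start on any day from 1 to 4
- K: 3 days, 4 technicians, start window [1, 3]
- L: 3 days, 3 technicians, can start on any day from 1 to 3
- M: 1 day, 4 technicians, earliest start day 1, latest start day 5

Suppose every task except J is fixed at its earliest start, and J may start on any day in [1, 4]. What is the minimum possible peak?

11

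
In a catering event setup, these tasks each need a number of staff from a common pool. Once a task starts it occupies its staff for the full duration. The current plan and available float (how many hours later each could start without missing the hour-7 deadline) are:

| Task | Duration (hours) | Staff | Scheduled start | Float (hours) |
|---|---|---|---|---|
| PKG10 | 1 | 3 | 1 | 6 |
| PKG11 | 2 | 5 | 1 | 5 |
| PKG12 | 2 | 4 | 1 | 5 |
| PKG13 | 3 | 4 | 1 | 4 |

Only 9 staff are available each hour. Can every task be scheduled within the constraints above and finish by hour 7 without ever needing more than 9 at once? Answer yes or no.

Schedule PKG10@1, PKG11@3, PKG12@1, PKG13@5: h1:7  h2:4  h3:5  h4:5  h5:4  h6:4  h7:4 — peak 7 ≤ 9.

yes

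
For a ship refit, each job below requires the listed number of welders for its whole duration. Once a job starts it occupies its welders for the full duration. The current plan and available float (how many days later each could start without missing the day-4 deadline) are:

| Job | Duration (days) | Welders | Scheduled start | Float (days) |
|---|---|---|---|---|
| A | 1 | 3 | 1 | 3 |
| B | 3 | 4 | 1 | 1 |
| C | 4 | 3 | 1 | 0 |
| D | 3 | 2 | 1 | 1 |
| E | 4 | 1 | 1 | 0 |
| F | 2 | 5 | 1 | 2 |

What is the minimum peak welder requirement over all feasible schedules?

Early-start (A@1, B@1, C@1, D@1, E@1, F@1) gives peak 18: d1:18  d2:15  d3:10  d4:4.
Shift F→2.
Schedule A@1, B@1, C@1, D@1, E@1, F@2: d1:13  d2:15  d3:15  d4:4 — peak 15.

15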